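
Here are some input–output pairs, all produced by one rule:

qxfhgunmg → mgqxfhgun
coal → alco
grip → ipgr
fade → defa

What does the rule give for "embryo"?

yoembr

Each output is the input with this applied: move the last 2 characters to the front (rotate right by 2).
Applying that to "embryo" gives "yoembr".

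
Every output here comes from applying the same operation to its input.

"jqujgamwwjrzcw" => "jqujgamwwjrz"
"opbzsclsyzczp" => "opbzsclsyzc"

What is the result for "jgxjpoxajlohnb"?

jgxjpoxajloh

Each output is the input with this applied: delete the last 2 characters.
On "jgxjpoxajlohnb" that produces "jgxjpoxajloh".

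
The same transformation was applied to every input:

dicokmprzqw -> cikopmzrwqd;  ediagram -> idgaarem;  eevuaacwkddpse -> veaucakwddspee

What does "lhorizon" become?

Each output is the input with this applied: move the first character to the end, then swap each adjacent pair of characters (1↔2, 3↔4, ...).
Working it through for "lhorizon": intermediate "horizonl", final "ohirozln".

ohirozln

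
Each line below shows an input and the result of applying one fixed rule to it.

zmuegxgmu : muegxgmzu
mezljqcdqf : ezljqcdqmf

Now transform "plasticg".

lasticpg

Each output is the input with this applied: swap the first and last characters, then move the first character to the end.
On "plasticg" that produces "lasticpg".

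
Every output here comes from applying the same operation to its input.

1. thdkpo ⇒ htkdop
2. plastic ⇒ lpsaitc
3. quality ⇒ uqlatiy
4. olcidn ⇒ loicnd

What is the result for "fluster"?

In each case the input is transformed by: swap each adjacent pair of characters (1↔2, 3↔4, ...).
On "fluster" that produces "lfsuetr".

lfsuetr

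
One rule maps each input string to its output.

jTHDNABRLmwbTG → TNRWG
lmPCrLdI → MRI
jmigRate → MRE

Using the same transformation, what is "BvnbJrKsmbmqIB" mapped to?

VJSMB

The transformation: keep one character in every 3, starting at position 2 (positions 2nd, 5th, 8th, ...), then convert every letter to uppercase.
On "BvnbJrKsmbmqIB": the first step gives "vJsmB", and the second then gives "VJSMB".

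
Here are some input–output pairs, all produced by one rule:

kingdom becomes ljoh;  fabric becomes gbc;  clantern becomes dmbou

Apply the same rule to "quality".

Looking at the pairs, the operation is to delete the last 3 characters, then shift every letter 1 place forward in the alphabet (wrapping around).
Doing the same to "quality": "rvbm".

rvbm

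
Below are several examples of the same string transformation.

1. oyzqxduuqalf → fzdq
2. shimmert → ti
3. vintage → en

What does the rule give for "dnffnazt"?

What's happening: move the last 3 characters to the front (rotate right by 3), then keep one character in every 3, starting at position 3 (positions 3rd, 6th, 9th, ...).
"dnffnazt" → "aztdnffn" → "tf".
(Check on "vintage": → "agevint" → "en" ✓)

tf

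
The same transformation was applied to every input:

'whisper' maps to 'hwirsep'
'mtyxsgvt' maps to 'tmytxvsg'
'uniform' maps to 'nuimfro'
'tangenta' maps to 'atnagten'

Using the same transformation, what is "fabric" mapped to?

Rule — move the first character to the end, then take characters alternately from the front and the back (1st, last, 2nd, 2nd-last, ...).
For "fabric", step one produces "abricf"; step two turns that into "afbcri".

afbcri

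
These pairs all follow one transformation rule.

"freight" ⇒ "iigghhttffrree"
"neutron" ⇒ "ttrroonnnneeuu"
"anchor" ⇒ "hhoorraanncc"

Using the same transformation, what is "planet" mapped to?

nneettppllaa

The transformation: move the first 3 characters to the end (rotate left by 3), then double every character.
Starting from "planet": after the first operation, "netpla"; after the second, "nneettppllaa".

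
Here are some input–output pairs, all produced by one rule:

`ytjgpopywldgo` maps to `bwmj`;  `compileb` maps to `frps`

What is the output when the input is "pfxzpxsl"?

In each case the input is transformed by: shift every letter 3 places forward in the alphabet (wrapping around), then keep only the first 4 characters.
For "pfxzpxsl", step one produces "siacsavo"; step two turns that into "siac".

siac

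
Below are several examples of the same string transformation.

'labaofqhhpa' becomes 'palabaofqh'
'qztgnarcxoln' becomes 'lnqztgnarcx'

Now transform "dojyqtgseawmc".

What's happening: move the last 2 characters to the front (rotate right by 2), then delete the last character.
"dojyqtgseawmc" → "mcdojyqtgsea".
(Check on "qztgnarcxoln": → "lnqztgnarcxo" → "lnqztgnarcx" ✓)

mcdojyqtgsea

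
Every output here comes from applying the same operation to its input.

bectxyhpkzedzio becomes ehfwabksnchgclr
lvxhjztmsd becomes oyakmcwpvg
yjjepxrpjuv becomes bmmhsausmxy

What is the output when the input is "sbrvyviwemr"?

What's happening: shift every letter 3 places forward in the alphabet (wrapping around).
Applying that to "sbrvyviwemr" gives "veuybylzhpu".

veuybylzhpu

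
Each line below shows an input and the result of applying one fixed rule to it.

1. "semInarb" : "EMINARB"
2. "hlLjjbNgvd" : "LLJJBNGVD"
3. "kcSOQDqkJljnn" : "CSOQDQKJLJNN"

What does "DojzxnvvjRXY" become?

OJZXNVVJRXY

The rule is to delete the first character, then convert every letter to uppercase.
Applying both steps to "DojzxnvvjRXY": "ojzxnvvjRXY", then "OJZXNVVJRXY".
(Check on "hlLjjbNgvd": → "lLjjbNgvd" → "LLJJBNGVD" ✓)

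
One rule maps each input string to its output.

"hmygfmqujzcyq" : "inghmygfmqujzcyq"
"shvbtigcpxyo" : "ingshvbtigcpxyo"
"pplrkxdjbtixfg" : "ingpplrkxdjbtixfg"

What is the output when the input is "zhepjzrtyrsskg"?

Rule — prepend "ing".
On "zhepjzrtyrsskg" that produces "ingzhepjzrtyrsskg".

ingzhepjzrtyrsskg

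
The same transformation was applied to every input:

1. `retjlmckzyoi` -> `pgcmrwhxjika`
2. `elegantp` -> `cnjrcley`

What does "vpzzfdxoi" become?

Looking at the pairs, the operation is to shift every letter 2 places backward in the alphabet (wrapping around), then take characters alternately from the front and the back (1st, last, 2nd, 2nd-last, ...).
For "vpzzfdxoi", step one produces "tnxxdbvmg"; step two turns that into "tgnmxvxbd".

tgnmxvxbd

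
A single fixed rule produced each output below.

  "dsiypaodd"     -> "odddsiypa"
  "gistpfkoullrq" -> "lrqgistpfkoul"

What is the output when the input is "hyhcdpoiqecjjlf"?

jlfhyhcdpoiqecj

Looking at the pairs, the operation is to move the last 3 characters to the front (rotate right by 3).
So "hyhcdpoiqecjjlf" becomes "jlfhyhcdpoiqecj".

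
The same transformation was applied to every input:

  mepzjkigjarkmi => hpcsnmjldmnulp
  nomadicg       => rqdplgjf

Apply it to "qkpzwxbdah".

ntcsazgekd

What's happening: shift every letter 3 places forward in the alphabet (wrapping around), then swap each adjacent pair of characters (1↔2, 3↔4, ...).
For "qkpzwxbdah", step one produces "tnsczaegdk"; step two turns that into "ntcsazgekd".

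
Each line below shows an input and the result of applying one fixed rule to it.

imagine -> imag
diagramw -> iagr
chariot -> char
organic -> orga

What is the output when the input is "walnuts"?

The transformation: move the last 3 characters to the front (rotate right by 3), then keep only the last 4 characters.
On "walnuts" that produces "waln".

waln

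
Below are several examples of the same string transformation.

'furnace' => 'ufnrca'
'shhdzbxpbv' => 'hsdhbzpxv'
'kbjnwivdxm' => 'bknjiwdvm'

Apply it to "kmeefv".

The rule is to swap each adjacent pair of characters (1↔2, 3↔4, ...), then delete the last character.
Starting from "kmeefv": after the first operation, "mkeevf"; after the second, "mkeev".

mkeev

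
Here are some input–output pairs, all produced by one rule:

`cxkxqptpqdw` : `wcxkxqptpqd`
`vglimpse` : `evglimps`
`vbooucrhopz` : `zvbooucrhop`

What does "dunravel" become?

Looking at the pairs, the operation is to move the last character to the front.
So "dunravel" becomes "ldunrave".

ldunrave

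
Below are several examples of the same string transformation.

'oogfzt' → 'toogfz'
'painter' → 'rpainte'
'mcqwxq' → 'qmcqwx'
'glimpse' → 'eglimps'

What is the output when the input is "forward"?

Rule — move the last character to the front.
For "forward" the result is "dforwar".

dforwar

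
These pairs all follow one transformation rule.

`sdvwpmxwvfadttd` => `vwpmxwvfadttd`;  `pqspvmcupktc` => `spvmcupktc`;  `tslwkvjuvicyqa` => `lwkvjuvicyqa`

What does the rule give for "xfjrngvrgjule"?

In each case the input is transformed by: delete the first 2 characters.
On "xfjrngvrgjule" that produces "jrngvrgjule".

jrngvrgjule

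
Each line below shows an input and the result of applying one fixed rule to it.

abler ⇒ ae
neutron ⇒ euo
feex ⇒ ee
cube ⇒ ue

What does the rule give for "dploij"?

oi

In each case the input is transformed by: keep only the vowels.
On "dploij" that produces "oi".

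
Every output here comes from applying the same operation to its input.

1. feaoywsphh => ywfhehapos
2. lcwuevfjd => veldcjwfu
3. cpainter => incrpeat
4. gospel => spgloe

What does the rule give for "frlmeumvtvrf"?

The pattern: take characters alternately from the front and the back (1st, last, 2nd, 2nd-last, ...), then move the last 2 characters to the front (rotate right by 2).
"frlmeumvtvrf" → "ffrrlvmtevum" → "umffrrlvmtev".

umffrrlvmtev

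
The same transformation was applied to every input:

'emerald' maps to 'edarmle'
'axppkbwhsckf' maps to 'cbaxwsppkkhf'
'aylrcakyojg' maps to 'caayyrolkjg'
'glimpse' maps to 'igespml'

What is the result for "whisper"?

ihewsrp

The transformation: sort the characters into reverse alphabetical order, then move the last 3 characters to the front (rotate right by 3).
"whisper" → "wsrpihe" → "ihewsrp".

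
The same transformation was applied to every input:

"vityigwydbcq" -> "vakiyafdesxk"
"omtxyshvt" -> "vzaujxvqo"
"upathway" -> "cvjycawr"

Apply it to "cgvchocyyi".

xejqeaakei

Rule — move the first 2 characters to the end (rotate left by 2), then shift every letter 2 places forward in the alphabet (wrapping around).
For "cgvchocyyi", step one produces "vchocyyicg"; step two turns that into "xejqeaakei".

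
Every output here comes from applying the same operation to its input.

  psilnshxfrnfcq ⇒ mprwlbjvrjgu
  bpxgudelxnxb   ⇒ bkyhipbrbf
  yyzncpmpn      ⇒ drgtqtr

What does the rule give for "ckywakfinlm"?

What's happening: delete the first 2 characters, then shift every letter 4 places forward in the alphabet (wrapping around).
Starting from "ckywakfinlm": after the first operation, "ywakfinlm"; after the second, "caeojmrpq".
(Check on "psilnshxfrnfcq": → "ilnshxfrnfcq" → "mprwlbjvrjgu" ✓)

caeojmrpq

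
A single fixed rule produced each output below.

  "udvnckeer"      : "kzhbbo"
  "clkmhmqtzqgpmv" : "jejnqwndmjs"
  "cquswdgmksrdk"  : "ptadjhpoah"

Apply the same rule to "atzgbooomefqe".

Rule — delete the first 3 characters, then shift every letter 3 places backward in the alphabet (wrapping around).
"atzgbooomefqe" → "gbooomefqe" → "dyllljbcnb".

dyllljbcnb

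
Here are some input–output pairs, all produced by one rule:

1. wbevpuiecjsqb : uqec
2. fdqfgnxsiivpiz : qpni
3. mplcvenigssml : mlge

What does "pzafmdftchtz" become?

Rule — keep one character in every 3, starting at position 3 (positions 3rd, 6th, 9th, ...), then sort the characters into reverse alphabetical order.
For "pzafmdftchtz" the result is "zdca".

zdca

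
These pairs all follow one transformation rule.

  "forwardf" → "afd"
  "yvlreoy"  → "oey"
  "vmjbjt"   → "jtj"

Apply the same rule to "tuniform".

fmr

Rule — swap each adjacent pair of characters (1↔2, 3↔4, ...), then keep only the last 3 characters.
Starting from "tuniform": after the first operation, "utinofmr"; after the second, "fmr".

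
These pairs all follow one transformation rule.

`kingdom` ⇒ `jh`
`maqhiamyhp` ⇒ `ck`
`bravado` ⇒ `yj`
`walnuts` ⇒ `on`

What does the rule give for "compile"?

Looking at the pairs, the operation is to shift every letter 5 places backward in the alphabet (wrapping around), then keep only the last 2 characters.
Applying both steps to "compile": "xjhkdgz", then "gz".
(Check on "bravado": → "wmvqvyj" → "yj" ✓)

gz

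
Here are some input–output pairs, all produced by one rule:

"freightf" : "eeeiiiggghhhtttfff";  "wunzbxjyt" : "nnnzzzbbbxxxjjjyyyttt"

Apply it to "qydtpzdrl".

dddtttpppzzzdddrrrlll

Looking at the pairs, the operation is to delete the first 2 characters, then repeat every character 3 times.
Applying both steps to "qydtpzdrl": "dtpzdrl", then "dddtttpppzzzdddrrrlll".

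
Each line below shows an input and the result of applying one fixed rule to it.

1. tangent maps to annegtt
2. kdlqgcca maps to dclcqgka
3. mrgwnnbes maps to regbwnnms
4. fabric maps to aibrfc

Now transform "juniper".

Each output is the input with this applied: take characters alternately from the front and the back (1st, last, 2nd, 2nd-last, ...), then move the first 2 characters to the end (rotate left by 2).
"juniper" → "jruenpi" → "uenpijr".

uenpijr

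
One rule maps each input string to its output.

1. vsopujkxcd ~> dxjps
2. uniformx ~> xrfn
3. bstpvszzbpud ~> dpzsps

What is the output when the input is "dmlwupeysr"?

The pattern: keep every other character starting from the second (positions 2nd, 4th, 6th, ...), then reverse the string.
Doing the same to "dmlwupeysr": "rypwm".
(Check on "uniformx": → "nfrx" → "xrfn" ✓)

rypwm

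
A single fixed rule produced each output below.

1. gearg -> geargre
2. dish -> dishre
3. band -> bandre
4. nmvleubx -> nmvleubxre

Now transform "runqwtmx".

The rule is to append "re".
So "runqwtmx" becomes "runqwtmxre".

runqwtmxre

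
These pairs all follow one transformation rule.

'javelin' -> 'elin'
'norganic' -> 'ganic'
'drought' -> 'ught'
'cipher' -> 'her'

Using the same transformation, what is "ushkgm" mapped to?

The pattern: delete the first 3 characters.
Applying that to "ushkgm" gives "kgm".

kgm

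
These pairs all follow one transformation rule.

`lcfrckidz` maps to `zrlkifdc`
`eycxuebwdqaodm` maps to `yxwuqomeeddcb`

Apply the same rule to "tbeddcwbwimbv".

Rule — sort the characters into reverse alphabetical order, then delete the last character.
Working it through for "tbeddcwbwimbv": intermediate "wwvtmieddcbbb", final "wwvtmieddcbb".

wwvtmieddcbb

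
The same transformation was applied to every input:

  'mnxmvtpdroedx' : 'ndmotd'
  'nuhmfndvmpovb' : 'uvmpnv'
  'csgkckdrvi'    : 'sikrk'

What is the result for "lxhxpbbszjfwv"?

xwxjbs

The pattern: keep every other character starting from the second (positions 2nd, 4th, 6th, ...), then take characters alternately from the front and the back (1st, last, 2nd, 2nd-last, ...).
Working it through for "lxhxpbbszjfwv": intermediate "xxbsjw", final "xwxjbs".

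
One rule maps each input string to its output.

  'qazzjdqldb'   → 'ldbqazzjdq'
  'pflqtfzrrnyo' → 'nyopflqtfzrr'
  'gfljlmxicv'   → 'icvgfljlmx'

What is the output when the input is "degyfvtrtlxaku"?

akudegyfvtrtlx

What's happening: move the last 3 characters to the front (rotate right by 3).
Applying that to "degyfvtrtlxaku" gives "akudegyfvtrtlx".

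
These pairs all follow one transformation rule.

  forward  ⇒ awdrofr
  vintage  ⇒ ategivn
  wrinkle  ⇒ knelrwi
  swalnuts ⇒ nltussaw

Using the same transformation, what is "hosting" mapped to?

itgnohs

Rule — move the first 3 characters to the end (rotate left by 3), then swap each adjacent pair of characters (1↔2, 3↔4, ...).
Starting from "hosting": after the first operation, "tinghos"; after the second, "itgnohs".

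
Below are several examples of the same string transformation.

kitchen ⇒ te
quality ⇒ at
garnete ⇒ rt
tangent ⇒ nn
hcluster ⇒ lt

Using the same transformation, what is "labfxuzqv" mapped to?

In each case the input is transformed by: keep one character in every 3, starting at position 3 (positions 3rd, 6th, 9th, ...).
On "labfxuzqv" that produces "buv".

buv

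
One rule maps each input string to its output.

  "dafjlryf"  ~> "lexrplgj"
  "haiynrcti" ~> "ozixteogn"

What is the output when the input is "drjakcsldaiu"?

aogjryiqgpxj

The transformation: shift every letter 6 places forward in the alphabet (wrapping around), then reverse the string.
Working it through for "drjakcsldaiu": intermediate "jxpgqiyrjgoa", final "aogjryiqgpxj".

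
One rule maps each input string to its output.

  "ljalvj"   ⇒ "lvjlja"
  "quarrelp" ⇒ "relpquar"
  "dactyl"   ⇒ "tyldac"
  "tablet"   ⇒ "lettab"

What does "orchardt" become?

The pattern: swap the front and back halves of the string.
On "orchardt" that produces "ardtorch".

ardtorch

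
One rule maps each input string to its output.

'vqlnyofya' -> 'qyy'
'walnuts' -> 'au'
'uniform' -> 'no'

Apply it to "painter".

at

Each output is the input with this applied: keep one character in every 3, starting at position 2 (positions 2nd, 5th, 8th, ...).
Doing the same to "painter": "at".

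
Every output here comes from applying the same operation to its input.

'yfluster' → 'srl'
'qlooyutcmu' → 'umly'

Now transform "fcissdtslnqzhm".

The transformation: swap the front and back halves of the string, then keep one character in every 3, starting at position 1 (positions 1st, 4th, 7th, ...).
Applying both steps to "fcissdtslnqzhm": "slnqzhmfcissdt", then "sqmid".
(Check on "qlooyutcmu": → "utcmuqlooy" → "umly" ✓)

sqmid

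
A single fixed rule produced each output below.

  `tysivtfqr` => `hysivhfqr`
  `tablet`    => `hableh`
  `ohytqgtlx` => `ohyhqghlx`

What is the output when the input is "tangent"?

hangenh

In each case the input is transformed by: replace every "t" with "h".
For "tangent" the result is "hangenh".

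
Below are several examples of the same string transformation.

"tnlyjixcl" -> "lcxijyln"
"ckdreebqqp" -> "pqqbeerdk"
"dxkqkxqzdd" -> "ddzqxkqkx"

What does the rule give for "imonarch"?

hcranom

Looking at the pairs, the operation is to reverse the string, then delete the last character.
For "imonarch", step one produces "hcranomi"; step two turns that into "hcranom".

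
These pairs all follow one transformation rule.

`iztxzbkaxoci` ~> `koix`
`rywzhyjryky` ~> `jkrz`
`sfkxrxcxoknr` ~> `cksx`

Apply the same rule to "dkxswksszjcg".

sjds

The transformation: keep one character in every 3, starting at position 1 (positions 1st, 4th, 7th, ...), then move the first 2 characters to the end (rotate left by 2).
On "dkxswksszjcg": the first step gives "dssj", and the second then gives "sjds".
(Check on "iztxzbkaxoci": → "ixko" → "koix" ✓)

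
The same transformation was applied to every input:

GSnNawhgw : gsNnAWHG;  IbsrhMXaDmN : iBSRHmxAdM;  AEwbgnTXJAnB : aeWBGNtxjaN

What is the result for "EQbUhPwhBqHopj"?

eqBuHpWHbQhOP

Each output is the input with this applied: delete the last character, then flip the case of every letter.
For "EQbUhPwhBqHopj" the result is "eqBuHpWHbQhOP".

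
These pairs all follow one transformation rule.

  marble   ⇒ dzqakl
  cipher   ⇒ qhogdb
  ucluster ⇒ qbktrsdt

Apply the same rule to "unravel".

The transformation: swap the first and last characters, then shift every letter 1 place backward in the alphabet (wrapping around).
Applying that to "unravel" gives "kmqzudt".
(Check on "marble": → "earblm" → "dzqakl" ✓)

kmqzudt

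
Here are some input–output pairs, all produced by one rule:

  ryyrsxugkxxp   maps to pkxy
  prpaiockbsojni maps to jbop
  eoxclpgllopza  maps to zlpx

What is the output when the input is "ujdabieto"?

The rule is to keep one character in every 3, starting at position 3 (positions 3rd, 6th, 9th, ...), then reverse the string.
On "ujdabieto": the first step gives "dio", and the second then gives "oid".

oid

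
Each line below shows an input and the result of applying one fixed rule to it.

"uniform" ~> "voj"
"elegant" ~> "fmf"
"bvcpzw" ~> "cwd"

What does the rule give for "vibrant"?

The pattern: shift every letter 1 place forward in the alphabet (wrapping around), then keep only the first 3 characters.
On "vibrant": the first step gives "wjcsbou", and the second then gives "wjc".

wjc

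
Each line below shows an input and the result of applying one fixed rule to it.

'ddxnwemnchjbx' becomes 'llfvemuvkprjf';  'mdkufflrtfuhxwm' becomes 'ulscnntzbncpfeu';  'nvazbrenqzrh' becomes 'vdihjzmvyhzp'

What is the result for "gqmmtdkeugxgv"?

oyuublsmcofod

The transformation: shift every letter 8 places forward in the alphabet (wrapping around).
"gqmmtdkeugxgv" → "oyuublsmcofod".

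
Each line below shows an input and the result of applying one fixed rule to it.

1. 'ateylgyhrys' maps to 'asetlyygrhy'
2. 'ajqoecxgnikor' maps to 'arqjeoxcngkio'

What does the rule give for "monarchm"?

Each output is the input with this applied: move the last character to the front, then swap each adjacent pair of characters (1↔2, 3↔4, ...).
Applying both steps to "monarchm": "mmonarch", then "mmnorahc".

mmnorahc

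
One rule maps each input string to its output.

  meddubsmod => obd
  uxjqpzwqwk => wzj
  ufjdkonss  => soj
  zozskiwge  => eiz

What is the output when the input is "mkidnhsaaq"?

Each output is the input with this applied: keep one character in every 3, starting at position 3 (positions 3rd, 6th, 9th, ...), then reverse the string.
Working it through for "mkidnhsaaq": intermediate "iha", final "ahi".

ahi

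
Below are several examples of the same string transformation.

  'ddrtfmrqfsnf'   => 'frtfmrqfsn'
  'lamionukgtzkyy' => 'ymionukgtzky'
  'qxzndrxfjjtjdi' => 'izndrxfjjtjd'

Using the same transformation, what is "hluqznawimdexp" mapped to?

puqznawimdex

Rule — delete the first 2 characters, then move the last character to the front.
"hluqznawimdexp" → "uqznawimdexp" → "puqznawimdex".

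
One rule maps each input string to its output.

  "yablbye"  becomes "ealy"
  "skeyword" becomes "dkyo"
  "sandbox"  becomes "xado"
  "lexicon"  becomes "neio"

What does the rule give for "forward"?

In each case the input is transformed by: move the last character to the front, then keep every other character starting from the first (positions 1st, 3rd, 5th, ...).
Applying that to "forward" gives "dowr".
(Check on "lexicon": → "nlexico" → "neio" ✓)

dowr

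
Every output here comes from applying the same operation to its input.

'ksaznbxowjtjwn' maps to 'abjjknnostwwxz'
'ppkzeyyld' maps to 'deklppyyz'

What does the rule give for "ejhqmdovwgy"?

deghjmoqvwy

Looking at the pairs, the operation is to sort the characters into alphabetical order.
For "ejhqmdovwgy" the result is "deghjmoqvwy".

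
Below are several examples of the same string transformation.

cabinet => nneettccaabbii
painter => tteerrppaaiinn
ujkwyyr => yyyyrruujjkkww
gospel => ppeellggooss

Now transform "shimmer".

In each case the input is transformed by: move the last 3 characters to the front (rotate right by 3), then double every character.
For "shimmer", step one produces "mershim"; step two turns that into "mmeerrsshhiimm".
(Check on "painter": → "terpain" → "tteerrppaaiinn" ✓)

mmeerrsshhiimm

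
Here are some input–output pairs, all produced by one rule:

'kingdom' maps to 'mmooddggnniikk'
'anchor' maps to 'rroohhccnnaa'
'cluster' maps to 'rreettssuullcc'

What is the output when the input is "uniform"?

mmrrooffiinnuu

Each output is the input with this applied: double every character, then reverse the string.
Applying that to "uniform" gives "mmrrooffiinnuu".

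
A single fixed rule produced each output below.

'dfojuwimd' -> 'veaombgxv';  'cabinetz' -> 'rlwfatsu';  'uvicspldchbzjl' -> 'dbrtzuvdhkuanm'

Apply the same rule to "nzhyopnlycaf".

xsuqdfhgqzrf

Rule — shift every letter 8 places backward in the alphabet (wrapping around), then reverse the string.
Starting from "nzhyopnlycaf": after the first operation, "frzqghfdqusx"; after the second, "xsuqdfhgqzrf".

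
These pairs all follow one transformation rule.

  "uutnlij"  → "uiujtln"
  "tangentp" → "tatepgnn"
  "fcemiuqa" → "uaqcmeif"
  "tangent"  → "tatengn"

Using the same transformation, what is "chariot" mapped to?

tarcohi

What's happening: sort the characters into reverse alphabetical order, then take characters alternately from the front and the back (1st, last, 2nd, 2nd-last, ...).
"chariot" → "troihca" → "tarcohi".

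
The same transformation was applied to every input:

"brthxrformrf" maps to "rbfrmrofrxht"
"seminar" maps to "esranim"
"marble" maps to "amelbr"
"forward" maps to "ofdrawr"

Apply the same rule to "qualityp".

uqpytila

The transformation: reverse the string, then move the last 2 characters to the front (rotate right by 2).
"qualityp" → "pytilauq" → "uqpytila".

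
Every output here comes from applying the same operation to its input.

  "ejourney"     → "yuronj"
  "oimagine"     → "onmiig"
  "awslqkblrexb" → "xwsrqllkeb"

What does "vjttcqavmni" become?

What's happening: sort the characters into reverse alphabetical order, then delete the last 2 characters.
Applying that to "vjttcqavmni" gives "vvttqnmji".

vvttqnmji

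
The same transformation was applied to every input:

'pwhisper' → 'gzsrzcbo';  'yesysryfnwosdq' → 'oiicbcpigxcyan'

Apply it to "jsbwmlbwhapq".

In each case the input is transformed by: swap each adjacent pair of characters (1↔2, 3↔4, ...), then shift every letter 10 places forward in the alphabet (wrapping around).
"jsbwmlbwhapq" → "sjwblmwbahqp" → "ctglvwglkraz".

ctglvwglkraz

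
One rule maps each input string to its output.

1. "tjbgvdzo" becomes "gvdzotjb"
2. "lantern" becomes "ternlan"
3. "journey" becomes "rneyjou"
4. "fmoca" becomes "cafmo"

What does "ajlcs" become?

What's happening: move the first 3 characters to the end (rotate left by 3).
For "ajlcs" the result is "csajl".

csajl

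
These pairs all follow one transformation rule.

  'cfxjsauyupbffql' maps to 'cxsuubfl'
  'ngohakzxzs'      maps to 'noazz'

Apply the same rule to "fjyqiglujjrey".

The transformation: keep every other character starting from the first (positions 1st, 3rd, 5th, ...).
On "fjyqiglujjrey" that produces "fyiljry".

fyiljry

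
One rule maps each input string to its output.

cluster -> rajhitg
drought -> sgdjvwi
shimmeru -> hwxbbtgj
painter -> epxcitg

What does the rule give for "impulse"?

xbejaht

What's happening: shift every letter 11 places backward in the alphabet (wrapping around).
"impulse" → "xbejaht".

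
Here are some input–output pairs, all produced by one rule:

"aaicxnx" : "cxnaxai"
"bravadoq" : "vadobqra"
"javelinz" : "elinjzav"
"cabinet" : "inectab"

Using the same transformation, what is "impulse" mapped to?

ulsiemp

What's happening: swap the first and last characters, then move the first 3 characters to the end (rotate left by 3).
On "impulse" that produces "ulsiemp".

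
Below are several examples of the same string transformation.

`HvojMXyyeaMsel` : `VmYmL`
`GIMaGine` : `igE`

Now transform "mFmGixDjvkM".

fIJm

The pattern: keep one character in every 3, starting at position 2 (positions 2nd, 5th, 8th, ...), then flip the case of every letter.
Working it through for "mFmGixDjvkM": intermediate "FijM", final "fIJm".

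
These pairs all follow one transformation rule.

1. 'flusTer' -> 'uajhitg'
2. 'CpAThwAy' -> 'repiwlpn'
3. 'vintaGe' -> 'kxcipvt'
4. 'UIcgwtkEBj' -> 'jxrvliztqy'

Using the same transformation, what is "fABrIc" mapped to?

Looking at the pairs, the operation is to shift every letter 11 places backward in the alphabet (wrapping around), then convert every letter to lowercase.
For "fABrIc", step one produces "uPQgXr"; step two turns that into "upqgxr".

upqgxr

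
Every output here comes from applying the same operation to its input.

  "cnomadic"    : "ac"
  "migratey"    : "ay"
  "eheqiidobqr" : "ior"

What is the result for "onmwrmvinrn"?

The pattern: move the first 2 characters to the end (rotate left by 2), then keep one character in every 3, starting at position 3 (positions 3rd, 6th, 9th, ...).
For "onmwrmvinrn" the result is "rin".

rin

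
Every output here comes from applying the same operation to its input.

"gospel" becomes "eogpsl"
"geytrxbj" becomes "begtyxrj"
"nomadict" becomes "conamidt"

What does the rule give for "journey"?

yojruen

In each case the input is transformed by: swap each adjacent pair of characters (1↔2, 3↔4, ...), then move the last character to the front.
On "journey" that produces "yojruen".
(Check on "gospel": → "ogpsle" → "eogpsl" ✓)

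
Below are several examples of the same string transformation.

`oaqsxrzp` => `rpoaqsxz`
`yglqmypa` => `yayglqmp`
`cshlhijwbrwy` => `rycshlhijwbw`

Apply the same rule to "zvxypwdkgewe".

The pattern: move the last 2 characters to the front (rotate right by 2), then swap the first and last characters.
Starting from "zvxypwdkgewe": after the first operation, "wezvxypwdkge"; after the second, "eezvxypwdkgw".

eezvxypwdkgw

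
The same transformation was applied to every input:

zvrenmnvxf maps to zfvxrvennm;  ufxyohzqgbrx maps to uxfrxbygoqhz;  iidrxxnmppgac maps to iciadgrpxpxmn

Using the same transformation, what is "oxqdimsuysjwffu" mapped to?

ouxfqfdwijmssyu

The pattern: take characters alternately from the front and the back (1st, last, 2nd, 2nd-last, ...).
Applying that to "oxqdimsuysjwffu" gives "ouxfqfdwijmssyu".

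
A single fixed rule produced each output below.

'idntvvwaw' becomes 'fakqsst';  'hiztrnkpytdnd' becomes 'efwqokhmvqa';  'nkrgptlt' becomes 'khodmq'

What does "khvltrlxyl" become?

Rule — shift every letter 3 places backward in the alphabet (wrapping around), then delete the last 2 characters.
Working it through for "khvltrlxyl": intermediate "hesiqoiuvi", final "hesiqoiu".

hesiqoiu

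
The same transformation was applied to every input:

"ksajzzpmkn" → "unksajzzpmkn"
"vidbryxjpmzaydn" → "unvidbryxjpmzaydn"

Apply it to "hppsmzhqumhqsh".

What's happening: prepend "un".
Doing the same to "hppsmzhqumhqsh": "unhppsmzhqumhqsh".

unhppsmzhqumhqsh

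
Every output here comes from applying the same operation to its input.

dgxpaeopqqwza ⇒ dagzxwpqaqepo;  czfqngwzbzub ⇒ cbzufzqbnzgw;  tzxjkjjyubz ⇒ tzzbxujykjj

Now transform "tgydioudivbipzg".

tggzypdiibovuid

In each case the input is transformed by: take characters alternately from the front and the back (1st, last, 2nd, 2nd-last, ...).
"tgydioudivbipzg" → "tggzypdiibovuid".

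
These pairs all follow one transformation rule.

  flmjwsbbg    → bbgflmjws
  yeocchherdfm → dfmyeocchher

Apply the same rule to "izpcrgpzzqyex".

Rule — move the last 3 characters to the front (rotate right by 3).
Doing the same to "izpcrgpzzqyex": "yexizpcrgpzzq".

yexizpcrgpzzq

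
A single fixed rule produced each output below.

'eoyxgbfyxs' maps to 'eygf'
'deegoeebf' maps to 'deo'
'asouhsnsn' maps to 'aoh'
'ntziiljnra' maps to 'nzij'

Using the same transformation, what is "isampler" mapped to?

iap

Each output is the input with this applied: delete the last 3 characters, then keep every other character starting from the first (positions 1st, 3rd, 5th, ...).
Working it through for "isampler": intermediate "isamp", final "iap".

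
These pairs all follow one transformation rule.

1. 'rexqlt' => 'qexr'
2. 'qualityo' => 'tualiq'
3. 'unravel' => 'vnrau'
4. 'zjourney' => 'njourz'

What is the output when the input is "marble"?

The transformation: delete the last 2 characters, then swap the first and last characters.
"marble" → "marb" → "barm".
(Check on "zjourney": → "zjourn" → "njourz" ✓)

barm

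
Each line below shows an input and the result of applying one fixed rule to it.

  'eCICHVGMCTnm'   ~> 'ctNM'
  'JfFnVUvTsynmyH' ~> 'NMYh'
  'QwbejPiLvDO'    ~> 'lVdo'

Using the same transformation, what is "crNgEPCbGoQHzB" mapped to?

The transformation: flip the case of every letter, then keep only the last 4 characters.
Applying both steps to "crNgEPCbGoQHzB": "CRnGepcBgOqhZb", then "qhZb".

qhZb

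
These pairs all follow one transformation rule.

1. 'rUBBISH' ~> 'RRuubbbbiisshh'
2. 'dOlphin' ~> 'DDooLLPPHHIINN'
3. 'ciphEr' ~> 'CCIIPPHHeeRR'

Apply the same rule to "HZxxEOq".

In each case the input is transformed by: flip the case of every letter, then double every character.
Starting from "HZxxEOq": after the first operation, "hzXXeoQ"; after the second, "hhzzXXXXeeooQQ".
(Check on "ciphEr": → "CIPHeR" → "CCIIPPHHeeRR" ✓)

hhzzXXXXeeooQQ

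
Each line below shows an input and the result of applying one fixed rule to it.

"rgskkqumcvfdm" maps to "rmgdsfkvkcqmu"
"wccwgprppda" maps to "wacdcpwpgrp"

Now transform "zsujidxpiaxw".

zwsxuajiipdx

Looking at the pairs, the operation is to take characters alternately from the front and the back (1st, last, 2nd, 2nd-last, ...).
"zsujidxpiaxw" → "zwsxuajiipdx".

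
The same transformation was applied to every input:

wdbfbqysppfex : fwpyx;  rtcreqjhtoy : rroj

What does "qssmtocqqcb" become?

mqcc

In each case the input is transformed by: keep one character in every 3, starting at position 1 (positions 1st, 4th, 7th, ...), then swap each adjacent pair of characters (1↔2, 3↔4, ...).
Applying both steps to "qssmtocqqcb": "qmcc", then "mqcc".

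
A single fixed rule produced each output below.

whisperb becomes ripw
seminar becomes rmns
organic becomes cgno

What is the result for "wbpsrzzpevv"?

Rule — keep every other character starting from the first (positions 1st, 3rd, 5th, ...), then swap the first and last characters.
Starting from "wbpsrzzpevv": after the first operation, "wprzev"; after the second, "vprzew".

vprzew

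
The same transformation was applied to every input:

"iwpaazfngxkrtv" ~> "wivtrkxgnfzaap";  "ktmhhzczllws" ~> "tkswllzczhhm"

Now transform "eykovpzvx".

yexvzpvok

Looking at the pairs, the operation is to move the first 2 characters to the end (rotate left by 2), then reverse the string.
Working it through for "eykovpzvx": intermediate "kovpzvxey", final "yexvzpvok".
(Check on "ktmhhzczllws": → "mhhzczllwskt" → "tkswllzczhhm" ✓)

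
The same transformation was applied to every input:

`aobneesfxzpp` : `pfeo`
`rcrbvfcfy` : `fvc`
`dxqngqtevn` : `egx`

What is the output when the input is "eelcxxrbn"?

bxe

The pattern: keep one character in every 3, starting at position 2 (positions 2nd, 5th, 8th, ...), then reverse the string.
Working it through for "eelcxxrbn": intermediate "exb", final "bxe".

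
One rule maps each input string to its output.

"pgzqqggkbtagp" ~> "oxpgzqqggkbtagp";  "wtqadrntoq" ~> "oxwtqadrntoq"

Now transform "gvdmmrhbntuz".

oxgvdmmrhbntuz

What's happening: prepend "ox".
Applying that to "gvdmmrhbntuz" gives "oxgvdmmrhbntuz".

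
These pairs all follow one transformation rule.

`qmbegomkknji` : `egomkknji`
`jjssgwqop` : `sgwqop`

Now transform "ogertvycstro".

rtvycstro

The rule is to delete the first 3 characters.
For "ogertvycstro" the result is "rtvycstro".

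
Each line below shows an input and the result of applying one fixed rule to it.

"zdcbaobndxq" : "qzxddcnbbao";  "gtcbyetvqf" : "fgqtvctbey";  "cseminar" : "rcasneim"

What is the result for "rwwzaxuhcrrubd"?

drbwuwrzracxhu

What's happening: reverse the string, then take characters alternately from the front and the back (1st, last, 2nd, 2nd-last, ...).
"rwwzaxuhcrrubd" → "dburrchuxazwwr" → "drbwuwrzracxhu".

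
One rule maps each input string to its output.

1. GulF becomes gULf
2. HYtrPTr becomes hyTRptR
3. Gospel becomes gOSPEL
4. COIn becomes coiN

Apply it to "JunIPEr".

jUNipeR

The rule is to flip the case of every letter.
Doing the same to "JunIPEr": "jUNipeR".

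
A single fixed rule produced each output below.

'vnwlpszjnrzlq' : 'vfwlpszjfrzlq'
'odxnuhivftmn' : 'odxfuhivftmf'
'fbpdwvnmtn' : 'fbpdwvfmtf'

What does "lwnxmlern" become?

lwfxmlerf

Rule — replace every "n" with "f".
"lwnxmlern" → "lwfxmlerf".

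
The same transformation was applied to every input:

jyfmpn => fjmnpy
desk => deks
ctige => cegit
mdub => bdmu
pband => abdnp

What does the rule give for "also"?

alos

Looking at the pairs, the operation is to sort the characters into alphabetical order.
"also" → "alos".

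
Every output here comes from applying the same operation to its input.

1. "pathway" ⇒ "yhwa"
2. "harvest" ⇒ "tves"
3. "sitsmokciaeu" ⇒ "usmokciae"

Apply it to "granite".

enit

Rule — delete the first 3 characters, then move the last character to the front.
Working it through for "granite": intermediate "nite", final "enit".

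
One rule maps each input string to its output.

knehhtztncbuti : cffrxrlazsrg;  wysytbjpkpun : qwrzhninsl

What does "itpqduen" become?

nobscl

Rule — shift every letter 2 places backward in the alphabet (wrapping around), then delete the first 2 characters.
Applying both steps to "itpqduen": "grnobscl", then "nobscl".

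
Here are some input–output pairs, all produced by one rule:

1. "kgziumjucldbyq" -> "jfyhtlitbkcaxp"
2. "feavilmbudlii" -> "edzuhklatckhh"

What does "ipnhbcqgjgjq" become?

Rule — shift every letter 1 place backward in the alphabet (wrapping around).
Doing the same to "ipnhbcqgjgjq": "homgabpfifip".

homgabpfifip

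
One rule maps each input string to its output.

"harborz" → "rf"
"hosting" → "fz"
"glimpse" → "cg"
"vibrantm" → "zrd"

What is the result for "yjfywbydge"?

anu

The rule is to shift every letter 9 places backward in the alphabet (wrapping around), then keep one character in every 3, starting at position 2 (positions 2nd, 5th, 8th, ...).
So "yjfywbydge" becomes "anu".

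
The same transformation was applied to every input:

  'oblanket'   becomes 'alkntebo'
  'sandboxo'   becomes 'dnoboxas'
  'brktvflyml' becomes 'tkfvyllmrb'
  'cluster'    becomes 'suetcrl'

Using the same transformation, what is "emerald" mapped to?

relaedm

The rule is to move the first 2 characters to the end (rotate left by 2), then swap each adjacent pair of characters (1↔2, 3↔4, ...).
"emerald" → "eraldem" → "relaedm".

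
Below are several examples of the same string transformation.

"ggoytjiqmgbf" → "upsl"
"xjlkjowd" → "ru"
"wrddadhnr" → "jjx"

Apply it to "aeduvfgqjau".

Rule — shift every letter 6 places forward in the alphabet (wrapping around), then keep one character in every 3, starting at position 3 (positions 3rd, 6th, 9th, ...).
"aeduvfgqjau" → "gkjablmwpga" → "jlp".

jlp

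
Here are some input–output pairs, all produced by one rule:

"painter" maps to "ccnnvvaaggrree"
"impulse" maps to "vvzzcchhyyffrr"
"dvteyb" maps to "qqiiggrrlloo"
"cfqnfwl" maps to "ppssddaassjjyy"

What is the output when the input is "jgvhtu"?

wwttiiuugghh

Looking at the pairs, the operation is to shift every letter 13 places forward in the alphabet (wrapping around) — i.e. ROT13, then double every character.
Starting from "jgvhtu": after the first operation, "wtiugh"; after the second, "wwttiiuugghh".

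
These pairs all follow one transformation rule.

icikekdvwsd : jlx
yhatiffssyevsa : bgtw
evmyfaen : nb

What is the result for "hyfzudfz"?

Looking at the pairs, the operation is to shift every letter 1 place forward in the alphabet (wrapping around), then keep one character in every 3, starting at position 3 (positions 3rd, 6th, 9th, ...).
For "hyfzudfz", step one produces "izgavega"; step two turns that into "ge".

ge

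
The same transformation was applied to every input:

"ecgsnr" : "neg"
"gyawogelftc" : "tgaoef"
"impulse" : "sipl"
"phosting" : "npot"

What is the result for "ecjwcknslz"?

Rule — move the last 2 characters to the front (rotate right by 2), then keep every other character starting from the first (positions 1st, 3rd, 5th, ...).
For "ecjwcknslz", step one produces "lzecjwckns"; step two turns that into "lejcn".

lejcn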